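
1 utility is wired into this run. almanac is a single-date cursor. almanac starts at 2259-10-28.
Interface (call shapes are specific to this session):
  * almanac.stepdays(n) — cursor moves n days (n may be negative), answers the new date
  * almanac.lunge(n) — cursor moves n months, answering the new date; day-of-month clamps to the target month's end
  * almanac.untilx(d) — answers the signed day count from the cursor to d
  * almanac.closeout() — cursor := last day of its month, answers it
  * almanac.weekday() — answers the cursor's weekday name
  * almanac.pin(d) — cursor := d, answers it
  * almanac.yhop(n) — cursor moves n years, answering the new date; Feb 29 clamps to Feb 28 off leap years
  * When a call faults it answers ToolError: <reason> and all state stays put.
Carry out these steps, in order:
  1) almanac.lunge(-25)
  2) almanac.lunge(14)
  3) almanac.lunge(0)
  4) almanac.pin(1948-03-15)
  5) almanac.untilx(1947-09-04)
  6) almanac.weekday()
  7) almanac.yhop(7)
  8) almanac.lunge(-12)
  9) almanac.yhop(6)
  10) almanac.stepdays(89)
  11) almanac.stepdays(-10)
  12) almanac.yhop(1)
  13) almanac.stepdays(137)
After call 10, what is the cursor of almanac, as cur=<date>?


-- almanac.lunge(n→-25) : 2257-09-28
-- almanac.lunge(n→14) : 2258-11-28
-- almanac.lunge(n→0) : 2258-11-28
-- almanac.pin(d→1948-03-15) : 1948-03-15
-- almanac.untilx(d→1947-09-04) : -193
-- almanac.weekday() : Monday
-- almanac.yhop(n→7) : 1955-03-15
-- almanac.lunge(n→-12) : 1954-03-15
-- almanac.yhop(n→6) : 1960-03-15
-- almanac.stepdays(n→89) : 1960-06-12
-- almanac.stepdays(n→-10) : 1960-06-02
-- almanac.yhop(n→1) : 1961-06-02
-- almanac.stepdays(n→137) : 1961-10-17

Answer: cur=1960-06-12


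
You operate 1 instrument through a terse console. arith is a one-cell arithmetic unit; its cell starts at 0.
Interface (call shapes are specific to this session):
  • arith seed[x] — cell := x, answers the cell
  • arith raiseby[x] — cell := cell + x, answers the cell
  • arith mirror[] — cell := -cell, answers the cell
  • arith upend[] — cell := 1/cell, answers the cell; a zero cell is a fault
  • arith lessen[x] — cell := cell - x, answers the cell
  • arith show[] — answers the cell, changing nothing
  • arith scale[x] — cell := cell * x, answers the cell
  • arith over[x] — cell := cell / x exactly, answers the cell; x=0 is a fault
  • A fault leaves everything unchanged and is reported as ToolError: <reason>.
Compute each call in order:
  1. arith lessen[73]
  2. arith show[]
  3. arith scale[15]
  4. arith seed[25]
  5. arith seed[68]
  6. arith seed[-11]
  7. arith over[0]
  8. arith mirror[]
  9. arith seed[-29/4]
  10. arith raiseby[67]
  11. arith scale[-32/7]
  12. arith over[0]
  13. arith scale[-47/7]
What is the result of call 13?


>> arith lessen(x: 73)
<< -73
>> arith show()
<< -73
>> arith scale(x: 15)
<< -1095
>> arith seed(x: 25)
<< 25
>> arith seed(x: 68)
<< 68
>> arith seed(x: -11)
<< -11
>> arith over(x: 0)
<< ToolError: division by zero
>> arith mirror()
<< 11
>> arith seed(x: -29/4)
<< -29/4
>> arith raiseby(x: 67)
<< 239/4
>> arith scale(x: -32/7)
<< -1912/7
>> arith over(x: 0)
<< ToolError: division by zero
>> arith scale(x: -47/7)
<< 89864/49

Answer: 89864/49


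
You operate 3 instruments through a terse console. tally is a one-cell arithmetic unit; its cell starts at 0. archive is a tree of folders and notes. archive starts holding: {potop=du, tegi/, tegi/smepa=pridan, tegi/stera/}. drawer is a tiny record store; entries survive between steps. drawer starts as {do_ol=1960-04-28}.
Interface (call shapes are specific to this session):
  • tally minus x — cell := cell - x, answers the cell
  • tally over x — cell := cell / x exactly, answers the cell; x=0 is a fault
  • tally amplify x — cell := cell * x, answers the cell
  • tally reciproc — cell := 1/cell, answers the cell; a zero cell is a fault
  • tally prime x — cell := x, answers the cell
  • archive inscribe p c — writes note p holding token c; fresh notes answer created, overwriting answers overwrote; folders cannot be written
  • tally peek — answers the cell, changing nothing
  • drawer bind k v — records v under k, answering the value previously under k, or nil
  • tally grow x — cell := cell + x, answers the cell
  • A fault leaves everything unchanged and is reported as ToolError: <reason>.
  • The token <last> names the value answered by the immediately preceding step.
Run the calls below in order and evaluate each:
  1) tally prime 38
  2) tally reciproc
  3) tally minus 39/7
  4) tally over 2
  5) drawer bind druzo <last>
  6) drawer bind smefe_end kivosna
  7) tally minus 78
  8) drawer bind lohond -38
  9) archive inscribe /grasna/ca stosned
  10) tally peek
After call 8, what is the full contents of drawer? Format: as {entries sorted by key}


Answer: {do_ol=1960-04-28, druzo=-1475/532, lohond=-38, smefe_end=kivosna}

Derivation:
% tally prime 38
[out] 38
% tally reciproc
[out] 1/38
% tally minus 39/7
[out] -1475/266
% tally over 2
[out] -1475/532
% drawer bind druzo <last>
[out] nil
% drawer bind smefe_end kivosna
[out] nil
% tally minus 78
[out] -42971/532
% drawer bind lohond -38
[out] nil
% archive inscribe /grasna/ca stosned
[out] ToolError: no parent
% tally peek
[out] -42971/532


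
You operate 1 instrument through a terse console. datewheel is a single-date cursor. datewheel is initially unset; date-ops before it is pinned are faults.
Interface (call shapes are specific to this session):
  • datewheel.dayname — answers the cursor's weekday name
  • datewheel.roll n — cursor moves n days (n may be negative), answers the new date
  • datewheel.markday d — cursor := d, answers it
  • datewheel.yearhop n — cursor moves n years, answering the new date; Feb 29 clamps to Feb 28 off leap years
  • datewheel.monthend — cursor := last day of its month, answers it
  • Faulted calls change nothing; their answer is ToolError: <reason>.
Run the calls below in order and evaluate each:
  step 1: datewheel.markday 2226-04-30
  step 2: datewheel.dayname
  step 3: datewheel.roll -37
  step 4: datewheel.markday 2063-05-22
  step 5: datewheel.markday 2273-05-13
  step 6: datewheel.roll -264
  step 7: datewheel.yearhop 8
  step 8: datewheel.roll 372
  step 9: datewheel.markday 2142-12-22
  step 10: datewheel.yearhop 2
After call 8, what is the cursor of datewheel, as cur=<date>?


Using markday with d: 2226-04-30, → 2226-04-30.
Next I call dayname(), — result: Sunday.
Using roll with n: -37, giving 2226-03-24.
Calling markday with d: 2063-05-22, and see 2063-05-22.
I invoke markday with d: 2273-05-13, yielding 2273-05-13.
I try roll with n: -264, and observe 2272-08-22.
Using yearhop with n: 8, which returns 2280-08-22.
Using roll with n: 372, giving 2281-08-29.
I try markday with d: 2142-12-22, and get 2142-12-22.
Then yearhop with n: 2: 2144-12-22.

Answer: cur=2281-08-29


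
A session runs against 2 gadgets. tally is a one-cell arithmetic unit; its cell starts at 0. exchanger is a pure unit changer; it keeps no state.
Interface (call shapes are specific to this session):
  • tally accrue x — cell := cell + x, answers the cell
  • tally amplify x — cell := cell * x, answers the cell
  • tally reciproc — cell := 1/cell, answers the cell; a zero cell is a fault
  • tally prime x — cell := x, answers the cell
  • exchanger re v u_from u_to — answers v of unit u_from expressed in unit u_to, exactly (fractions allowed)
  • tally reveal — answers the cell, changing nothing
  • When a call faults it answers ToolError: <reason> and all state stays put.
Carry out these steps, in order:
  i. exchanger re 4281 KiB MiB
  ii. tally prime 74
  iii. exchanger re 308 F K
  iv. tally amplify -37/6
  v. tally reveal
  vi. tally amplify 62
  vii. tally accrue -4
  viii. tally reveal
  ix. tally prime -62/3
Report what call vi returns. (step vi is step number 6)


Answer: -84878/3

Derivation:
==> exchanger re(v='4281', u_from='KiB', u_to='MiB')
<== 4281/1024
==> tally prime(x='74')
<== 74
==> exchanger re(v='308', u_from='F', u_to='K')
<== 25589/60
==> tally amplify(x='-37/6')
<== -1369/3
==> tally reveal()
<== -1369/3
==> tally amplify(x='62')
<== -84878/3
==> tally accrue(x='-4')
<== -84890/3
==> tally reveal()
<== -84890/3
==> tally prime(x='-62/3')
<== -62/3


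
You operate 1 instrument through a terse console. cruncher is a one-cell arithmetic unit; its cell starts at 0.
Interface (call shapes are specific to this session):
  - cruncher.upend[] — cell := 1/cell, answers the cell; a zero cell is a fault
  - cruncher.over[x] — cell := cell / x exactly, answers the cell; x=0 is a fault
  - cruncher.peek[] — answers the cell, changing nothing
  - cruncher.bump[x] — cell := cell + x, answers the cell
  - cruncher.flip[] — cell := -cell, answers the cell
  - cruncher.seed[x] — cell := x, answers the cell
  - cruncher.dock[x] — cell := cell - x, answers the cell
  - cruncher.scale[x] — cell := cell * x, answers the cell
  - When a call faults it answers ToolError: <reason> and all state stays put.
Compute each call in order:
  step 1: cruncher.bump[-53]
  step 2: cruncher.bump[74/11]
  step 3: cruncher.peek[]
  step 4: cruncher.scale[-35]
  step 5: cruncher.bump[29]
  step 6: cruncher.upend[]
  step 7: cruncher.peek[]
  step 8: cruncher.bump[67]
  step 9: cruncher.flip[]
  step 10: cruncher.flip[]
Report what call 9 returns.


// 1. bump(-53) == -53
// 2. bump(74/11) == -509/11
// 3. peek() == -509/11
// 4. scale(-35) == 17815/11
// 5. bump(29) == 18134/11
// 6. upend() == 11/18134
// 7. peek() == 11/18134
// 8. bump(67) == 1214989/18134
// 9. flip() == -1214989/18134
// 10. flip() == 1214989/18134

Answer: -1214989/18134


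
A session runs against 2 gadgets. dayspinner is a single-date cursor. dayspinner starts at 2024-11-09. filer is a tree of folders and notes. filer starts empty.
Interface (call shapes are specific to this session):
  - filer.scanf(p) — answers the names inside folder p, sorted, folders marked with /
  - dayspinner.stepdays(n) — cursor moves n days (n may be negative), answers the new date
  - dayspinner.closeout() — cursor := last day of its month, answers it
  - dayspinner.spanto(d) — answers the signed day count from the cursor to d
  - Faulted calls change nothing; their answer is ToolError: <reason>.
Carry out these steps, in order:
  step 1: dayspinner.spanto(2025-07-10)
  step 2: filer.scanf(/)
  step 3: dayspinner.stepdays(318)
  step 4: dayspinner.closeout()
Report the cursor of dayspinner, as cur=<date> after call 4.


→ dayspinner.spanto(d: 2025-07-10)
← 243
→ filer.scanf(p: /)
← []
→ dayspinner.stepdays(n: 318)
← 2025-09-23
→ dayspinner.closeout()
← 2025-09-30

Answer: cur=2025-09-30


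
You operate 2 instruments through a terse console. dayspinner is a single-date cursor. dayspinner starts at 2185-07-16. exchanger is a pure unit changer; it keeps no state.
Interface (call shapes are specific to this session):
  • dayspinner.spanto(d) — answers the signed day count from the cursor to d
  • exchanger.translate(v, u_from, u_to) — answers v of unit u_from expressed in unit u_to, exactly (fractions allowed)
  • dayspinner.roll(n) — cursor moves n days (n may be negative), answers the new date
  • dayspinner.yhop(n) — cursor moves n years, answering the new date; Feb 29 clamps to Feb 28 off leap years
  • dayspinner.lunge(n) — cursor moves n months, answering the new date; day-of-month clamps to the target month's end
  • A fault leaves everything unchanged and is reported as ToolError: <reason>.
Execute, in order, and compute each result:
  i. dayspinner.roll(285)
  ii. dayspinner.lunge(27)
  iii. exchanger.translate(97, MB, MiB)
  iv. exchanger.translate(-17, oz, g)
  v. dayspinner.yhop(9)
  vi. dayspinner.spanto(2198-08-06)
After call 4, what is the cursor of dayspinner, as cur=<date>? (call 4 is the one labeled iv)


Step: dayspinner.roll[n='285']
Result: 2186-04-27
Step: dayspinner.lunge[n='27']
Result: 2188-07-27
Step: exchanger.translate[v='97'; u_from='MB'; u_to='MiB']
Result: 1515625/16384
Step: exchanger.translate[v='-17'; u_from='oz'; u_to='g']
Result: -771107029/1600000
Step: dayspinner.yhop[n='9']
Result: 2197-07-27
Step: dayspinner.spanto[d='2198-08-06']
Result: 375

Answer: cur=2188-07-27


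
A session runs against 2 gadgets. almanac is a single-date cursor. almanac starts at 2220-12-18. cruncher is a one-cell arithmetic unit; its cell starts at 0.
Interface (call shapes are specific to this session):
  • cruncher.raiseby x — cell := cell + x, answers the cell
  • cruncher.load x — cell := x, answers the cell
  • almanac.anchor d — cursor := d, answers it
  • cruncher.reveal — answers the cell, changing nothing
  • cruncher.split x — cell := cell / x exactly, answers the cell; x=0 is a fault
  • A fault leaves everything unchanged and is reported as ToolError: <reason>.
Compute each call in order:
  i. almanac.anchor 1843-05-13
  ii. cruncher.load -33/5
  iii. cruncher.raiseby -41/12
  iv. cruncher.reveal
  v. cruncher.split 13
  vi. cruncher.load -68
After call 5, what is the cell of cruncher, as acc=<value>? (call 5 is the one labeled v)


Answer: acc=-601/780

Derivation:
;; almanac.anchor(1843-05-13) ~> 1843-05-13
;; cruncher.load(-33/5) ~> -33/5
;; cruncher.raiseby(-41/12) ~> -601/60
;; cruncher.reveal() ~> -601/60
;; cruncher.split(13) ~> -601/780
;; cruncher.load(-68) ~> -68


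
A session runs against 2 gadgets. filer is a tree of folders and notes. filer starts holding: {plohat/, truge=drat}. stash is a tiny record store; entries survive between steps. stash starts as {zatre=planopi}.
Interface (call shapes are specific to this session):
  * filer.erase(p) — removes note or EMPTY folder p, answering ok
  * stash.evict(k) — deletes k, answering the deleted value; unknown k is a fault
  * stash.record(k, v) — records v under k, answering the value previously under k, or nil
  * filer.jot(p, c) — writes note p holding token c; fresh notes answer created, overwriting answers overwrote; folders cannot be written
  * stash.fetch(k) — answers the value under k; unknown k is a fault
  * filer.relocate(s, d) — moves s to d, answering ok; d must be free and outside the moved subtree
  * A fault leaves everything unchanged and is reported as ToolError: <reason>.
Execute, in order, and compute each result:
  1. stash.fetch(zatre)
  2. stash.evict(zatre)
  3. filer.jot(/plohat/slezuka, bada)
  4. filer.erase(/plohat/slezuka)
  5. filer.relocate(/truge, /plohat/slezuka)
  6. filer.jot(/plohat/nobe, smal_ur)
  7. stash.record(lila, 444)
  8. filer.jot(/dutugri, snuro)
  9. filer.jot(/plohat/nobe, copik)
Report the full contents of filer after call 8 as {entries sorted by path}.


[in] stash.fetch zatre
= planopi
[in] stash.evict zatre
= planopi
[in] filer.jot /plohat/slezuka bada
= created
[in] filer.erase /plohat/slezuka
= ok
[in] filer.relocate /truge /plohat/slezuka
= ok
[in] filer.jot /plohat/nobe smal_ur
= created
[in] stash.record lila 444
= nil
[in] filer.jot /dutugri snuro
= created
[in] filer.jot /plohat/nobe copik
= overwrote

Answer: {dutugri=snuro, plohat/, plohat/nobe=smal_ur, plohat/slezuka=drat}


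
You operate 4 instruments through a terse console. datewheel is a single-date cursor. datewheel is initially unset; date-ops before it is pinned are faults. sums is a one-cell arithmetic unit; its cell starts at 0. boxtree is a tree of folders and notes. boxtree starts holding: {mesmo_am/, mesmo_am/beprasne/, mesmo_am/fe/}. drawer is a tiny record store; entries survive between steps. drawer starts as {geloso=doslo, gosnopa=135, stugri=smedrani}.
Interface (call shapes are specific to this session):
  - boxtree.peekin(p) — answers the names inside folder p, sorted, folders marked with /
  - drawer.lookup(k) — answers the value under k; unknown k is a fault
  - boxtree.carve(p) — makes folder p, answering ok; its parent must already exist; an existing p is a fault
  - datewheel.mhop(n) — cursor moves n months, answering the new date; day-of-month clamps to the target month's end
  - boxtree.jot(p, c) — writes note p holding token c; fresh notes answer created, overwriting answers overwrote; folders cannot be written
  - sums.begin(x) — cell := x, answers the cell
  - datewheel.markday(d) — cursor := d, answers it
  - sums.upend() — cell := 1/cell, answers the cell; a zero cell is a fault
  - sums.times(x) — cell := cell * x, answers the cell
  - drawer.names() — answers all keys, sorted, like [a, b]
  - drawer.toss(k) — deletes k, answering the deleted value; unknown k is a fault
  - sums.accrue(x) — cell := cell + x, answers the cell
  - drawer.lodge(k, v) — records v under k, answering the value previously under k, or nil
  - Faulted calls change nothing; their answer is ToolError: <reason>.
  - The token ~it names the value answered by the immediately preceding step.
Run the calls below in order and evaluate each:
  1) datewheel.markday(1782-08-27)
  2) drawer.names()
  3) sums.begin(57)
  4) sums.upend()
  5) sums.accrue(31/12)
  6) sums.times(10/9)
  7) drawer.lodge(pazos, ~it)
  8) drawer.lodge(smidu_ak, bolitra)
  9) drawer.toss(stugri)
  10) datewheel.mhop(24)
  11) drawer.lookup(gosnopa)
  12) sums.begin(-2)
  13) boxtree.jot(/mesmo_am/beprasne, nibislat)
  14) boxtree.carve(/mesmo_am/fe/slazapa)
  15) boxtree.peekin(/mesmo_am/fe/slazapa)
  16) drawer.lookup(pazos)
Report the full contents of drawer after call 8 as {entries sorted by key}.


Answer: {geloso=doslo, gosnopa=135, pazos=2965/1026, smidu_ak=bolitra, stugri=smedrani}

Derivation:
Then datewheel.markday(1782-08-27), — result: 1782-08-27.
Then drawer.names, giving [geloso, gosnopa, stugri].
I invoke sums.begin(57), and see 57.
Calling sums.upend: 1/57.
I invoke sums.accrue(31/12), → 593/228.
Now I run sums.times(10/9), yielding 2965/1026.
Next I call drawer.lodge(pazos, ~it), giving nil.
I call drawer.lodge(smidu_ak, bolitra), which returns nil.
Now I run drawer.toss(stugri), giving smedrani.
Invoking datewheel.mhop(24), — result: 1784-08-27.
I use drawer.lookup(gosnopa), and get 135.
Invoking sums.begin(-2), and get -2.
I use boxtree.jot(/mesmo_am/beprasne, nibislat): ToolError: is a directory.
I try boxtree.carve(/mesmo_am/fe/slazapa), and get ok.
Calling boxtree.peekin(/mesmo_am/fe/slazapa), → [].
Invoking drawer.lookup(pazos), and see 2965/1026.


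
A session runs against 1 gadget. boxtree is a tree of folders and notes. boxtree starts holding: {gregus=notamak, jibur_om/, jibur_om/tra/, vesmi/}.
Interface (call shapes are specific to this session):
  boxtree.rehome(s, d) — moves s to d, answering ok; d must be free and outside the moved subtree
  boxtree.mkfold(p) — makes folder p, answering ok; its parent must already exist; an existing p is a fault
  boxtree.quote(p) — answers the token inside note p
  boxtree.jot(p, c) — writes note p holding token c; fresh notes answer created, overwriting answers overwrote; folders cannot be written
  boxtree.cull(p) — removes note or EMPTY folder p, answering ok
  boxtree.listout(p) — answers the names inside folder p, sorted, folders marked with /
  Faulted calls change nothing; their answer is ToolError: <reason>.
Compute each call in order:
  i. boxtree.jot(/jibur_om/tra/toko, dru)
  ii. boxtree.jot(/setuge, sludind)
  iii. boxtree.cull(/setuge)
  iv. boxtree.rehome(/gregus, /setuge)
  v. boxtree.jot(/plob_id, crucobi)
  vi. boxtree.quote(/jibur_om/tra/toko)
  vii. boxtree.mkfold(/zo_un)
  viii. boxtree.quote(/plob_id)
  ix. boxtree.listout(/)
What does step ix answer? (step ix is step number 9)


>> boxtree.jot(p=/jibur_om/tra/toko, c=dru)
<< created
>> boxtree.jot(p=/setuge, c=sludind)
<< created
>> boxtree.cull(p=/setuge)
<< ok
>> boxtree.rehome(s=/gregus, d=/setuge)
<< ok
>> boxtree.jot(p=/plob_id, c=crucobi)
<< created
>> boxtree.quote(p=/jibur_om/tra/toko)
<< dru
>> boxtree.mkfold(p=/zo_un)
<< ok
>> boxtree.quote(p=/plob_id)
<< crucobi
>> boxtree.listout(p=/)
<< [jibur_om/, plob_id, setuge, vesmi/, zo_un/]

Answer: [jibur_om/, plob_id, setuge, vesmi/, zo_un/]


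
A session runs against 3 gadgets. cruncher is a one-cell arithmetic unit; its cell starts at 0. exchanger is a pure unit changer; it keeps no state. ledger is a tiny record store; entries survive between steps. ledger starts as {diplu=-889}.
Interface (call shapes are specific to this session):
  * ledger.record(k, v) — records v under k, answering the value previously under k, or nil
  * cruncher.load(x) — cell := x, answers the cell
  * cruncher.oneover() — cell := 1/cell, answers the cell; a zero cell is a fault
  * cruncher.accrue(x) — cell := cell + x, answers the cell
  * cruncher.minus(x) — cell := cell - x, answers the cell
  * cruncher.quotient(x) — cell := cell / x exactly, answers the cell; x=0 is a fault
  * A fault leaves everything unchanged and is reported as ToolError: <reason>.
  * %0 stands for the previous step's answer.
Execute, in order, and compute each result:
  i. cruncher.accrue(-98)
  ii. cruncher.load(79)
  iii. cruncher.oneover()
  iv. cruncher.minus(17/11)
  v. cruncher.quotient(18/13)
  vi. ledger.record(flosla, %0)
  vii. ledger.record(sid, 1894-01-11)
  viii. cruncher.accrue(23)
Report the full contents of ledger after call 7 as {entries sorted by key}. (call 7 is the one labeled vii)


Answer: {diplu=-889, flosla=-962/869, sid=1894-01-11}

Derivation:
> cruncher.accrue x='-98'
  -98
> cruncher.load x='79'
  79
> cruncher.oneover
  1/79
> cruncher.minus x='17/11'
  -1332/869
> cruncher.quotient x='18/13'
  -962/869
> ledger.record k='flosla' v='%0'
  nil
> ledger.record k='sid' v='1894-01-11'
  nil
> cruncher.accrue x='23'
  19025/869


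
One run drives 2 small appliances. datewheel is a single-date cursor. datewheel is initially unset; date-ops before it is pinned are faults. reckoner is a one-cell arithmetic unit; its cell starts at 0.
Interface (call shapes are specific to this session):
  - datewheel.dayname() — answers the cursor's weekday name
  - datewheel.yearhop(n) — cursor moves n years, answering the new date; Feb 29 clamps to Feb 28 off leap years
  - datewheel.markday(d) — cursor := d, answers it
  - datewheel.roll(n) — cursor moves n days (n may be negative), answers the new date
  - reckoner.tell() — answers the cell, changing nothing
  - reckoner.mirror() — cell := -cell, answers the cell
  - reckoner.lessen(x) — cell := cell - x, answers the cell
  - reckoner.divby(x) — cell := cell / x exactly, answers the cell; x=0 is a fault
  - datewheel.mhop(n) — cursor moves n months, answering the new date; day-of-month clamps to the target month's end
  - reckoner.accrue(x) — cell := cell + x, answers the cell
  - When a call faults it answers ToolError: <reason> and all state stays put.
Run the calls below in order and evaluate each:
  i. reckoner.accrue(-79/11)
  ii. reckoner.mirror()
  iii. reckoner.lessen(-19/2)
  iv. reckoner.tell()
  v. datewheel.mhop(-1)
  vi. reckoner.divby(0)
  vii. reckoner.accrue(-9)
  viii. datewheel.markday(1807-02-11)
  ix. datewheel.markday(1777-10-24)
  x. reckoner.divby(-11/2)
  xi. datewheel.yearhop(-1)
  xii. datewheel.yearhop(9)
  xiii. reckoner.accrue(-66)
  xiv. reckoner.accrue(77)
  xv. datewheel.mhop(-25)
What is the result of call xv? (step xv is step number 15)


-- reckoner.accrue(-79/11) ~> -79/11
-- reckoner.mirror() ~> 79/11
-- reckoner.lessen(-19/2) ~> 367/22
-- reckoner.tell() ~> 367/22
-- datewheel.mhop(-1) ~> ToolError: no date set
-- reckoner.divby(0) ~> ToolError: division by zero
-- reckoner.accrue(-9) ~> 169/22
-- datewheel.markday(1807-02-11) ~> 1807-02-11
-- datewheel.markday(1777-10-24) ~> 1777-10-24
-- reckoner.divby(-11/2) ~> -169/121
-- datewheel.yearhop(-1) ~> 1776-10-24
-- datewheel.yearhop(9) ~> 1785-10-24
-- reckoner.accrue(-66) ~> -8155/121
-- reckoner.accrue(77) ~> 1162/121
-- datewheel.mhop(-25) ~> 1783-09-24

Answer: 1783-09-24


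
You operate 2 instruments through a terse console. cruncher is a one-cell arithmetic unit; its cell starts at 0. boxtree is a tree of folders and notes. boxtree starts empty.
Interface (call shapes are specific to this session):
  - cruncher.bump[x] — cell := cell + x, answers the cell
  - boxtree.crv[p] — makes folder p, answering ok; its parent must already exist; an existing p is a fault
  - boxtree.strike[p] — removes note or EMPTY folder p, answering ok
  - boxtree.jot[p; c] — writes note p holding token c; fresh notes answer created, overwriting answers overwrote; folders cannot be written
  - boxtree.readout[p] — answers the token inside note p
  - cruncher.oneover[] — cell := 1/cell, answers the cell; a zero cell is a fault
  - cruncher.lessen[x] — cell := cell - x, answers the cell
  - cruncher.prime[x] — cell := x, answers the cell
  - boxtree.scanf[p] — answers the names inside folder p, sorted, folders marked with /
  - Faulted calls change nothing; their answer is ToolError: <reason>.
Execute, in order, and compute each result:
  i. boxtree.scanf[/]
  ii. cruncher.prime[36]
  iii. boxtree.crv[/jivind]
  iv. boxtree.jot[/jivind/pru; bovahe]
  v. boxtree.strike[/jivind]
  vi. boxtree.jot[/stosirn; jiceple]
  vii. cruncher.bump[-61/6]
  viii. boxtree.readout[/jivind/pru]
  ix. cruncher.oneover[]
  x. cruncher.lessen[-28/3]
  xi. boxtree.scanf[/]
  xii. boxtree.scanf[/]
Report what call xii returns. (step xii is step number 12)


Answer: [jivind/, stosirn]

Derivation:
>> boxtree.scanf(/)
<< []
>> cruncher.prime(36)
<< 36
>> boxtree.crv(/jivind)
<< ok
>> boxtree.jot(/jivind/pru, bovahe)
<< created
>> boxtree.strike(/jivind)
<< ToolError: not empty
>> boxtree.jot(/stosirn, jiceple)
<< created
>> cruncher.bump(-61/6)
<< 155/6
>> boxtree.readout(/jivind/pru)
<< bovahe
>> cruncher.oneover()
<< 6/155
>> cruncher.lessen(-28/3)
<< 4358/465
>> boxtree.scanf(/)
<< [jivind/, stosirn]
>> boxtree.scanf(/)
<< [jivind/, stosirn]


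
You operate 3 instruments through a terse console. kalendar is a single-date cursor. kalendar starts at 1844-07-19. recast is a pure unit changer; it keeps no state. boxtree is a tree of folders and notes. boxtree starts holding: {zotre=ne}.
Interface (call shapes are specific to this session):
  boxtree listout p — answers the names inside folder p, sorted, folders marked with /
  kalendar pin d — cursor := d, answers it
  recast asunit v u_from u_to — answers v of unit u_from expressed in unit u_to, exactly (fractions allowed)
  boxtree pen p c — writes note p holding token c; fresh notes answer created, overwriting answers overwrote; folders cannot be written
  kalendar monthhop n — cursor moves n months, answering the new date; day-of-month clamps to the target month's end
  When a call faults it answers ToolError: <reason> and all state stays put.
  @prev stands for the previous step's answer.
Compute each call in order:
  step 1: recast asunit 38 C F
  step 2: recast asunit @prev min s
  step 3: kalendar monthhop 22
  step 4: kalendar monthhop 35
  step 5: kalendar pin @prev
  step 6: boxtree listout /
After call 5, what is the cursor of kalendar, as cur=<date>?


Then recast asunit with 38, C, F: 502/5.
I use recast asunit with @prev, min, s, and get 6024.
I use kalendar monthhop with 22, and see 1846-05-19.
I use kalendar monthhop with 35: 1849-04-19.
Using kalendar pin with @prev, which returns 1849-04-19.
I invoke boxtree listout with /, → [zotre].

Answer: cur=1849-04-19


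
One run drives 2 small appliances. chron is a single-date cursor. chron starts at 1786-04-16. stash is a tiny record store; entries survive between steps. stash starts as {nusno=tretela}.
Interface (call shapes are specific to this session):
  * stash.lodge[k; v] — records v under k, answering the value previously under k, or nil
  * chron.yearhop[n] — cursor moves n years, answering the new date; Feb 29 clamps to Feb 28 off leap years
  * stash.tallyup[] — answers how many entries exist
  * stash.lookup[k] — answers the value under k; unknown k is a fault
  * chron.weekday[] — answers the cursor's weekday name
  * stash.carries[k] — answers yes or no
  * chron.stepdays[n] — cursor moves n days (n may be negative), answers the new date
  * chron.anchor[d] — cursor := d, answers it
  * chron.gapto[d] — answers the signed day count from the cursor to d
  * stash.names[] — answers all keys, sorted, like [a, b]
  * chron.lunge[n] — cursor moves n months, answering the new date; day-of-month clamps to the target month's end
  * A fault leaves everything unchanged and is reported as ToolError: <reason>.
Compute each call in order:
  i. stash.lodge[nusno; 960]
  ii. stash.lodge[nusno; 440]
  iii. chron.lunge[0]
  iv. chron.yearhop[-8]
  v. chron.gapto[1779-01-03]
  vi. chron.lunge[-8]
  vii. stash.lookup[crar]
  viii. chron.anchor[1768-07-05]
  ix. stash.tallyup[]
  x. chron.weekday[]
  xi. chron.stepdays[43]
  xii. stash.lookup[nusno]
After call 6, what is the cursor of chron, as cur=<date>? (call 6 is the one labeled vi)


Answer: cur=1777-08-16

Derivation:
Step: stash.lodge[k='nusno'; v='960']
Result: tretela
Step: stash.lodge[k='nusno'; v='440']
Result: 960
Step: chron.lunge[n='0']
Result: 1786-04-16
Step: chron.yearhop[n='-8']
Result: 1778-04-16
Step: chron.gapto[d='1779-01-03']
Result: 262
Step: chron.lunge[n='-8']
Result: 1777-08-16
Step: stash.lookup[k='crar']
Result: ToolError: no such key crar
Step: chron.anchor[d='1768-07-05']
Result: 1768-07-05
Step: stash.tallyup[]
Result: 1
Step: chron.weekday[]
Result: Tuesday
Step: chron.stepdays[n='43']
Result: 1768-08-17
Step: stash.lookup[k='nusno']
Result: 440


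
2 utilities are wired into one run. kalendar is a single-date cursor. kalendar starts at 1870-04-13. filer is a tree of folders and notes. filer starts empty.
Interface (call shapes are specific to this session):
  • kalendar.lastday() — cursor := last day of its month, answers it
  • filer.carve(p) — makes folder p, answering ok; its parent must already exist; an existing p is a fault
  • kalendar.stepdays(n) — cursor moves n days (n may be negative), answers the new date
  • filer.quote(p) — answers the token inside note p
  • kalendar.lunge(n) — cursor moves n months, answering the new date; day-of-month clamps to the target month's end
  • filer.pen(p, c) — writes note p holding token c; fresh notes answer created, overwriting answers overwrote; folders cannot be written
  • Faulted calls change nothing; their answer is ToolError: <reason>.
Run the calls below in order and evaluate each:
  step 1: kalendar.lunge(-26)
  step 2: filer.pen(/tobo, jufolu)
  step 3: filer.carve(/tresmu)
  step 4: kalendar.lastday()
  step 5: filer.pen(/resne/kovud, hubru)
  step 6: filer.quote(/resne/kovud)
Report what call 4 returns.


·→ kalendar.lunge(-26)
·← 1868-02-13
·→ filer.pen(/tobo, jufolu)
·← created
·→ filer.carve(/tresmu)
·← ok
·→ kalendar.lastday()
·← 1868-02-29
·→ filer.pen(/resne/kovud, hubru)
·← ToolError: no parent
·→ filer.quote(/resne/kovud)
·← ToolError: not found

Answer: 1868-02-29


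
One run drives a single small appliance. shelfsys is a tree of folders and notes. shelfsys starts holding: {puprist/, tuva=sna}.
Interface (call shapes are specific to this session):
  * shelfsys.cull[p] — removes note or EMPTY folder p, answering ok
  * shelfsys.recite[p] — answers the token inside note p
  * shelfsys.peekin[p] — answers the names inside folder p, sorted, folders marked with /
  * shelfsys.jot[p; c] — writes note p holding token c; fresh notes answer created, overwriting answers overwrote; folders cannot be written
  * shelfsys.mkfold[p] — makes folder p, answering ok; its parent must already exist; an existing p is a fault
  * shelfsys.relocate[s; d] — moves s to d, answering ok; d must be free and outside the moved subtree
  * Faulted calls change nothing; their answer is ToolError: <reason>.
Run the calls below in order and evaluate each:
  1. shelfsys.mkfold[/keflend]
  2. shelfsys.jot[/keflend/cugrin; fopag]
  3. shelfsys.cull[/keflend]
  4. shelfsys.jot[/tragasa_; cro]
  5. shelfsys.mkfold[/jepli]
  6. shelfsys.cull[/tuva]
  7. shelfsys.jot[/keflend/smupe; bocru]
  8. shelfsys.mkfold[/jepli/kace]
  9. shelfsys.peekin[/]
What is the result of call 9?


# mkfold(p='/keflend') -> ok
# jot(p='/keflend/cugrin', c='fopag') -> created
# cull(p='/keflend') -> ToolError: not empty
# jot(p='/tragasa_', c='cro') -> created
# mkfold(p='/jepli') -> ok
# cull(p='/tuva') -> ok
# jot(p='/keflend/smupe', c='bocru') -> created
# mkfold(p='/jepli/kace') -> ok
# peekin(p='/') -> [jepli/, keflend/, puprist/, tragasa_]

Answer: [jepli/, keflend/, puprist/, tragasa_]


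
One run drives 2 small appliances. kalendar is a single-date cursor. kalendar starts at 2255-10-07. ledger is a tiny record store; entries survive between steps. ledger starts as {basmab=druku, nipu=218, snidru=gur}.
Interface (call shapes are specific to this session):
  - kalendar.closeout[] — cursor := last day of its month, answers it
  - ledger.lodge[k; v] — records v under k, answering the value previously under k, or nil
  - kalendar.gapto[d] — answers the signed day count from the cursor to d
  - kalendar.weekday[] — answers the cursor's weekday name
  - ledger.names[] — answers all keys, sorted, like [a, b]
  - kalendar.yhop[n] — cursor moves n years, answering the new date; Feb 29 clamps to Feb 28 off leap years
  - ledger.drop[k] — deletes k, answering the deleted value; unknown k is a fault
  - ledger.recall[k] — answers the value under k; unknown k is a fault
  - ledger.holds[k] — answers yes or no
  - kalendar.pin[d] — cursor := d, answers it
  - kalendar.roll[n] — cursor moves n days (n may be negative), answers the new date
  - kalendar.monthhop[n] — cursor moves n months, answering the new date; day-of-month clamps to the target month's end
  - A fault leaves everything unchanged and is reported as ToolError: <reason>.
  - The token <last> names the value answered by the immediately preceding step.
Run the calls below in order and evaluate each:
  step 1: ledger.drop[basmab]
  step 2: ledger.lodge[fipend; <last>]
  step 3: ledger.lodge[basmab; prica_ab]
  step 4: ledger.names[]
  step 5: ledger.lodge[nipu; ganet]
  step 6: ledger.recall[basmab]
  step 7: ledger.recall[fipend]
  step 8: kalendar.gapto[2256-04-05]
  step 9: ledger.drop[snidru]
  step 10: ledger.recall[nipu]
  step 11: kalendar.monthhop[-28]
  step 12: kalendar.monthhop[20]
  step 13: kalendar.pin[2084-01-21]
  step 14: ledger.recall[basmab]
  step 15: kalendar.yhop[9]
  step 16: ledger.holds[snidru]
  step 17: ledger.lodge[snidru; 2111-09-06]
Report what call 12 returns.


Answer: 2255-02-07

Derivation:
Using ledger.drop with k→basmab, which returns druku.
Invoking ledger.lodge with k→fipend, v→<last>, giving nil.
I use ledger.lodge with k→basmab, v→prica_ab, → nil.
Calling ledger.names: [basmab, fipend, nipu, snidru].
I try ledger.lodge with k→nipu, v→ganet, and see 218.
Now I run ledger.recall with k→basmab, and see prica_ab.
I run ledger.recall with k→fipend, and get druku.
Next I call kalendar.gapto with d→2256-04-05, and get 181.
I call ledger.drop with k→snidru, which returns gur.
Then ledger.recall with k→nipu: ganet.
Now I run kalendar.monthhop with n→-28: 2253-06-07.
I run kalendar.monthhop with n→20, → 2255-02-07.
Next I call kalendar.pin with d→2084-01-21, giving 2084-01-21.
Then ledger.recall with k→basmab, → prica_ab.
Then kalendar.yhop with n→9, and get 2093-01-21.
I call ledger.holds with k→snidru, and see no.
I call ledger.lodge with k→snidru, v→2111-09-06, and observe nil.


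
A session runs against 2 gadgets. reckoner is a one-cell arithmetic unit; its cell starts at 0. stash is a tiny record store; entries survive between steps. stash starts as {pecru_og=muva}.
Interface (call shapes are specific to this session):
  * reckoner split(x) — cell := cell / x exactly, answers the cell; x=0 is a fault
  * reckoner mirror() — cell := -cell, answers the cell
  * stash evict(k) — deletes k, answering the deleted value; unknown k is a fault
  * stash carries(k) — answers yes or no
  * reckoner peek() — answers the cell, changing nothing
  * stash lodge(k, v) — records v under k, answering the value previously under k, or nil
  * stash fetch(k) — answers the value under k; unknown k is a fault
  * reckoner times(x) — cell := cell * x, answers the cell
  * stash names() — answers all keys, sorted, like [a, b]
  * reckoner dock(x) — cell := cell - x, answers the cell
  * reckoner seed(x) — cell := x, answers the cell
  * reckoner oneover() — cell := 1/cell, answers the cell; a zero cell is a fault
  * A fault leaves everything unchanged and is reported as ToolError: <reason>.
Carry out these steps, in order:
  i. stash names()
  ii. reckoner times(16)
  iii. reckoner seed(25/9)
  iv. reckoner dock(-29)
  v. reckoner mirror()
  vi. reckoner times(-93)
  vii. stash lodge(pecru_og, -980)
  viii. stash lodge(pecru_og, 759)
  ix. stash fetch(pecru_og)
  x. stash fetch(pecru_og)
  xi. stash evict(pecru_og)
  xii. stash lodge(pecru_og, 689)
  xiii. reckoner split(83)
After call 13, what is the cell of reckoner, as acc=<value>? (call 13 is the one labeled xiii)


# stash names() ~> [pecru_og]
# reckoner times(x→16) ~> 0
# reckoner seed(x→25/9) ~> 25/9
# reckoner dock(x→-29) ~> 286/9
# reckoner mirror() ~> -286/9
# reckoner times(x→-93) ~> 8866/3
# stash lodge(k→pecru_og, v→-980) ~> muva
# stash lodge(k→pecru_og, v→759) ~> -980
# stash fetch(k→pecru_og) ~> 759
# stash fetch(k→pecru_og) ~> 759
# stash evict(k→pecru_og) ~> 759
# stash lodge(k→pecru_og, v→689) ~> nil
# reckoner split(x→83) ~> 8866/249

Answer: acc=8866/249


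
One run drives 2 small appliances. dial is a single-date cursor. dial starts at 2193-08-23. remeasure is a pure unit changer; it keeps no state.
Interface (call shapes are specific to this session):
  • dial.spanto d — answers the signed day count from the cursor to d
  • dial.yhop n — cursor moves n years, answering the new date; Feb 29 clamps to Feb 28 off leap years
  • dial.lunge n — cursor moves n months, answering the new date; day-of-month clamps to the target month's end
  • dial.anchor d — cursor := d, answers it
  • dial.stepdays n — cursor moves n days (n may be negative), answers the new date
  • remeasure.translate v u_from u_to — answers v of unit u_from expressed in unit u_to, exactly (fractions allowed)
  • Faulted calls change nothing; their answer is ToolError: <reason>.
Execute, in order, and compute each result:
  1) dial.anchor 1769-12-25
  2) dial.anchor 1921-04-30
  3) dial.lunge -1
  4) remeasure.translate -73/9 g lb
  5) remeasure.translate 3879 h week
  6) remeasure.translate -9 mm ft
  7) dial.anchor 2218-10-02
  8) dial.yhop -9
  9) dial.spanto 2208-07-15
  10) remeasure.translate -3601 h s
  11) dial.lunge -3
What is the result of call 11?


Answer: 2209-07-02

Derivation:
Calling dial.anchor using 1769-12-25, — result: 1769-12-25.
Now I run dial.anchor using 1921-04-30, giving 1921-04-30.
I call dial.lunge using -1: 1921-03-30.
Using remeasure.translate using -73/9, g, lb, giving -7300000/408233133.
Then remeasure.translate using 3879, h, week: 1293/56.
Using remeasure.translate using -9, mm, ft, and observe -15/508.
Calling dial.anchor using 2218-10-02, yielding 2218-10-02.
Invoking dial.yhop using -9, which returns 2209-10-02.
Calling dial.spanto using 2208-07-15: -444.
I invoke remeasure.translate using -3601, h, s, and see -12963600.
Then dial.lunge using -3, which returns 2209-07-02.


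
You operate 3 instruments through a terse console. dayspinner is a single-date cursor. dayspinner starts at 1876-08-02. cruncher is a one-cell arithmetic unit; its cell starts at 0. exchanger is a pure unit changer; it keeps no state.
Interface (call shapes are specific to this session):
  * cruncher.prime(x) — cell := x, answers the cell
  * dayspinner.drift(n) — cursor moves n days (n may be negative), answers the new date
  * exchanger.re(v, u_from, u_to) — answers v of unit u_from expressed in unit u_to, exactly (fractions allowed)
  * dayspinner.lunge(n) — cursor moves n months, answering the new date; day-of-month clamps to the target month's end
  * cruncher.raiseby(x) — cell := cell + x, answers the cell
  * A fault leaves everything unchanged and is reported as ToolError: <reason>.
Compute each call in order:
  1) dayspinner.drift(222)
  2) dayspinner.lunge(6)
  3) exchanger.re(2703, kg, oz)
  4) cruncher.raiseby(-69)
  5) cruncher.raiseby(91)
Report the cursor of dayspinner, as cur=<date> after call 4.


-- drift(n=222) -> 1877-03-12
-- lunge(n=6) -> 1877-09-12
-- re(v=2703, u_from=kg, u_to=oz) -> 4324800000000/45359237
-- raiseby(x=-69) -> -69
-- raiseby(x=91) -> 22

Answer: cur=1877-09-12
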